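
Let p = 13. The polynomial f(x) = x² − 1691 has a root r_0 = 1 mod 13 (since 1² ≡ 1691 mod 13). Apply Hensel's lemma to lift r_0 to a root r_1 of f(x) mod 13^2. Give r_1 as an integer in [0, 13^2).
r_1 = 1 (mod 169)

Hensel's recurrence: r_{i+1} = r_i − f(r_i)·(f′(r_i))^{-1} mod 13^{i+2}, with f′(x) = 2x. Iterate:
  r_0 = 1 (mod 13)
  r_1 = 1 (mod 169)
Final: r_1 = 1, and one checks f(r_1) ≡ 0 mod 13^2.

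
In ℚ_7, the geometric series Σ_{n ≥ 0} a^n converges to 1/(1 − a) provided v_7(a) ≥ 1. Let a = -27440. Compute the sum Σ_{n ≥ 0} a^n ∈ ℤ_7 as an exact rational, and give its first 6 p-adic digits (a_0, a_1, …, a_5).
Σ a^n = 1/(1 − a) = 1/27441;  first 6 digits = (1, 0, 0, 4, 2, 5)

v_7(a) = 3 ≥ 1, so the series converges in ℤ_7 to 1/(1 − a) = 1/(1 − (-27440)) = 1/27441. Expand this rational in ℤ_7: compute digits iteratively via d_i = x_i mod 7, x_{i+1} = (x_i − d_i)/7. The first 6 digits are (1, 0, 0, 4, 2, 5).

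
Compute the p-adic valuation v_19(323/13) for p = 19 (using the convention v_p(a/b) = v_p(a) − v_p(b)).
v_19(323/13) = 1

Factor powers of 19 from the numerator and denominator of the reduced fraction: 323 = 19^1 · 17 and 13 = 19^0 · 13. Apply v_p(a/b) = v_p(a) − v_p(b): v_19(323/13) = 1 − 0 = 1.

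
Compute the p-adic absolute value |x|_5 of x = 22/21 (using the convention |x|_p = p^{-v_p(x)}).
|22/21|_5 = 1

Step 1 — compute v_5(x) by factoring powers of 5 out of the numerator and denominator: v_5(22/21) = 0. Step 2 — apply |x|_p = p^{-v_p(x)} = 5^{0} = 1.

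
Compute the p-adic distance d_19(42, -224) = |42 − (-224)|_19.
d_19(42, -224) = 1/19

Step 1 — x − y = 42 − (-224) = 266. Step 2 — v_19(266) = 1 (factor: 266 = (19^1 · 14); the sign does not affect v_p). Step 3 — |x − y|_19 = 19^{-1} = 1/19.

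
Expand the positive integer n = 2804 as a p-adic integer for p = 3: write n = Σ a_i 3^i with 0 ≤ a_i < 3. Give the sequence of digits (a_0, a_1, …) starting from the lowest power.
(a_0, a_1, …) = (2, 1, 2, 1, 1, 2, 0, 1)

Repeated division by 3 gives the digits low-to-high: 2804 = 2 + 1·3^1 + 2·3^2 + 1·3^3 + 1·3^4 + 2·3^5 + 1·3^7. Digit sequence: (2, 1, 2, 1, 1, 2, 0, 1).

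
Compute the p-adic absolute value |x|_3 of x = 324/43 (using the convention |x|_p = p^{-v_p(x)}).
|324/43|_3 = 1/81

Step 1 — compute v_3(x) by factoring powers of 3 out of the numerator and denominator: v_3(324/43) = 4. Step 2 — apply |x|_p = p^{-v_p(x)} = 3^{-4} = 1/81.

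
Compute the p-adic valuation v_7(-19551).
v_7(-19551) = 3

v_7(n) is the largest exponent k such that 7^k divides n. Factor out: -19551 = -7^3 · 57. (Sign doesn't affect v_p.) So v_7(-19551) = 3.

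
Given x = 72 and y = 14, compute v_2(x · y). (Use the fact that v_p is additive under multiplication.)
v_2(1008) = 4

v_p(x) = 3 (factor: 72 = 2^3 · 9); v_p(y) = 1 (factor: 14 = 2^1 · 7). Additivity: v_p(xy) = v_p(x) + v_p(y) = 3 + 1 = 4. (Direct check: xy = 1008 = 2^4 · (63).)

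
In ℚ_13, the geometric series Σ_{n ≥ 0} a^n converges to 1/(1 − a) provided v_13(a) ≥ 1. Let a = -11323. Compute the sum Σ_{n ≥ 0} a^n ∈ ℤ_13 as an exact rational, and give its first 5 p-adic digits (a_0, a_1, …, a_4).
Σ a^n = 1/(1 − a) = 1/11324;  first 5 digits = (1, 0, 11, 7, 3)

v_13(a) = 2 ≥ 1, so the series converges in ℤ_13 to 1/(1 − a) = 1/(1 − (-11323)) = 1/11324. Expand this rational in ℤ_13: compute digits iteratively via d_i = x_i mod 13, x_{i+1} = (x_i − d_i)/13. The first 5 digits are (1, 0, 11, 7, 3).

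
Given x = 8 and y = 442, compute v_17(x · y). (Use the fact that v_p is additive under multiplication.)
v_17(3536) = 1

v_p(x) = 0 (factor: 8 = 17^0 · 8); v_p(y) = 1 (factor: 442 = 17^1 · 26). Additivity: v_p(xy) = v_p(x) + v_p(y) = 0 + 1 = 1. (Direct check: xy = 3536 = 17^1 · (208).)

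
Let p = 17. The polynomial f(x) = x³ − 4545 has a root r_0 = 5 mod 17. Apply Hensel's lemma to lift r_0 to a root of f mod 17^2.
r_1 = 141 (mod 289)

Hensel: r_{i+1} = r_i − f(r_i)/f′(r_i) mod 17^{i+2}, where f′(x) = 3x². Iterate:
  r_0 = 5 (mod 17)
  r_1 = 141 (mod 289)
Final: r = 141 with f(r) ≡ 0 mod 17^2.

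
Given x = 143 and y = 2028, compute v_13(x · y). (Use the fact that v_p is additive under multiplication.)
v_13(290004) = 3

v_p(x) = 1 (factor: 143 = 13^1 · 11); v_p(y) = 2 (factor: 2028 = 13^2 · 12). Additivity: v_p(xy) = v_p(x) + v_p(y) = 1 + 2 = 3. (Direct check: xy = 290004 = 13^3 · (132).)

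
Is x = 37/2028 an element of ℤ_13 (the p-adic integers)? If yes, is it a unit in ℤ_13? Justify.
x ∉ ℤ_13 (v_13(x) = -2 < 0)

ℤ_13 = {x ∈ ℚ_13 : v_13(x) ≥ 0} and ℤ_13^× = {x ∈ ℤ_13 : v_13(x) = 0}. Here v_13(37/2028) = v_13(num) − v_13(den) = -2; compare against these criteria.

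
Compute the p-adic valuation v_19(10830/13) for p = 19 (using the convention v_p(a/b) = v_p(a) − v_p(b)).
v_19(10830/13) = 2

Factor powers of 19 from the numerator and denominator of the reduced fraction: 10830 = 19^2 · 30 and 13 = 19^0 · 13. Apply v_p(a/b) = v_p(a) − v_p(b): v_19(10830/13) = 2 − 0 = 2.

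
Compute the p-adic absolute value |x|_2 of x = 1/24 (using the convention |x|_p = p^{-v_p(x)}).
|1/24|_2 = 8

Step 1 — compute v_2(x) by factoring powers of 2 out of the numerator and denominator: v_2(1/24) = -3. Step 2 — apply |x|_p = p^{-v_p(x)} = 2^{3} = 8.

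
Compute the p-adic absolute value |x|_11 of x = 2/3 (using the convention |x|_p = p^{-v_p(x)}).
|2/3|_11 = 1

Step 1 — compute v_11(x) by factoring powers of 11 out of the numerator and denominator: v_11(2/3) = 0. Step 2 — apply |x|_p = p^{-v_p(x)} = 11^{0} = 1.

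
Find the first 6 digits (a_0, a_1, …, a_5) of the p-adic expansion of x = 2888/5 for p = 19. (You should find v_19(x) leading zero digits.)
(a_0, …, a_5) = (0, 0, 13, 7, 11, 7)

v_19(2888/5) = 2, so a_0 = ... = a_1 = 0. Factor out: x = 19^2 · u with u = 8/5 a unit in ℤ_19. Expand u iteratively via a_{v+i} = u_i mod 19, u_{i+1} = (u_i − a_{v+i})/19:
  u_0 = 8/5;  a_2 = 13;  u_1 = (u_0 − 13)/19 = -3/5
  u_1 = -3/5;  a_3 = 7;  u_2 = (u_1 − 7)/19 = -2/5
  u_2 = -2/5;  a_4 = 11;  u_3 = (u_2 − 11)/19 = -3/5
  u_3 = -3/5;  a_5 = 7;  u_4 = (u_3 − 7)/19 = -2/5
Digits: (0, 0, 13, 7, 11, 7).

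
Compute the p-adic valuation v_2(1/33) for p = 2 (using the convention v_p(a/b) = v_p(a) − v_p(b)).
v_2(1/33) = 0

Factor powers of 2 from the numerator and denominator of the reduced fraction: 1 = 2^0 · 1 and 33 = 2^0 · 33. Apply v_p(a/b) = v_p(a) − v_p(b): v_2(1/33) = 0 − 0 = 0.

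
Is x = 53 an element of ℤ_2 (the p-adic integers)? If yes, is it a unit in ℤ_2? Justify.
x ∈ ℤ_2^× (unit); v_2(x) = 0

ℤ_2 = {x ∈ ℚ_2 : v_2(x) ≥ 0} and ℤ_2^× = {x ∈ ℤ_2 : v_2(x) = 0}. Here v_2(53) = v_2(num) − v_2(den) = 0; compare against these criteria.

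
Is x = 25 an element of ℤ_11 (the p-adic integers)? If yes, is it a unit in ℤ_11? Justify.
x ∈ ℤ_11^× (unit); v_11(x) = 0

ℤ_11 = {x ∈ ℚ_11 : v_11(x) ≥ 0} and ℤ_11^× = {x ∈ ℤ_11 : v_11(x) = 0}. Here v_11(25) = v_11(num) − v_11(den) = 0; compare against these criteria.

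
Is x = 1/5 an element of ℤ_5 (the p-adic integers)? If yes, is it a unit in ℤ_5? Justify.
x ∉ ℤ_5 (v_5(x) = -1 < 0)

ℤ_5 = {x ∈ ℚ_5 : v_5(x) ≥ 0} and ℤ_5^× = {x ∈ ℤ_5 : v_5(x) = 0}. Here v_5(1/5) = v_5(num) − v_5(den) = -1; compare against these criteria.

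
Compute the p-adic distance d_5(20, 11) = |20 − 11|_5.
d_5(20, 11) = 1

Step 1 — x − y = 20 − 11 = 9. Step 2 — v_5(9) = 0 (factor: 9 = (5^0 · 9); the sign does not affect v_p). Step 3 — |x − y|_5 = 5^{0} = 1.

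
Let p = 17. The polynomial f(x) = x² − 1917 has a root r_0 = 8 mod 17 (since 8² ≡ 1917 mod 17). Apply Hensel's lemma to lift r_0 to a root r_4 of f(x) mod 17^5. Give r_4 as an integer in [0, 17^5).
r_4 = 717765 (mod 1419857)

Hensel's recurrence: r_{i+1} = r_i − f(r_i)·(f′(r_i))^{-1} mod 17^{i+2}, with f′(x) = 2x. Iterate:
  r_0 = 8 (mod 17)
  r_1 = 178 (mod 289)
  r_2 = 467 (mod 4913)
  r_3 = 49597 (mod 83521)
  r_4 = 717765 (mod 1419857)
Final: r_4 = 717765, and one checks f(r_4) ≡ 0 mod 17^5.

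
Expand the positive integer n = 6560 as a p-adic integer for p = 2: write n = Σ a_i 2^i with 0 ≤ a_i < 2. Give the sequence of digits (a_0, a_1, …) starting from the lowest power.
(a_0, a_1, …) = (0, 0, 0, 0, 0, 1, 0, 1, 1, 0, 0, 1, 1)

Repeated division by 2 gives the digits low-to-high: 6560 = 1·2^5 + 1·2^7 + 1·2^8 + 1·2^11 + 1·2^12. Digit sequence: (0, 0, 0, 0, 0, 1, 0, 1, 1, 0, 0, 1, 1).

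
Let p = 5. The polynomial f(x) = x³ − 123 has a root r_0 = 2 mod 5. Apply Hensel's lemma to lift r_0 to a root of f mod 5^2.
r_1 = 22 (mod 25)

Hensel: r_{i+1} = r_i − f(r_i)/f′(r_i) mod 5^{i+2}, where f′(x) = 3x². Iterate:
  r_0 = 2 (mod 5)
  r_1 = 22 (mod 25)
Final: r = 22 with f(r) ≡ 0 mod 5^2.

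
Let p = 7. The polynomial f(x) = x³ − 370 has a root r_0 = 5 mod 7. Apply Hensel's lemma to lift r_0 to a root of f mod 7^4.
r_3 = 1769 (mod 2401)

Hensel: r_{i+1} = r_i − f(r_i)/f′(r_i) mod 7^{i+2}, where f′(x) = 3x². Iterate:
  r_0 = 5 (mod 7)
  r_1 = 5 (mod 49)
  r_2 = 54 (mod 343)
  r_3 = 1769 (mod 2401)
Final: r = 1769 with f(r) ≡ 0 mod 7^4.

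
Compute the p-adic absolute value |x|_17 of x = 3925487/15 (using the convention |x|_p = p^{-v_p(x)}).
|3925487/15|_17 = 1/83521

Step 1 — compute v_17(x) by factoring powers of 17 out of the numerator and denominator: v_17(3925487/15) = 4. Step 2 — apply |x|_p = p^{-v_p(x)} = 17^{-4} = 1/83521.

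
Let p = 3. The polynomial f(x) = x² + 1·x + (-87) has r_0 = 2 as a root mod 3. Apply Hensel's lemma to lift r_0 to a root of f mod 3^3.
r_2 = 2 (mod 27)

Hensel: r_{i+1} = r_i − f(r_i)·(f′(r_i))^{-1} mod 3^{i+2}, f′(x) = 2x + 1. Iterate:
  r_0 = 2 (mod 3)
  r_1 = 2 (mod 9)
  r_2 = 2 (mod 27)
Final: r = 2 satisfies f(r) ≡ 0 mod 3^3.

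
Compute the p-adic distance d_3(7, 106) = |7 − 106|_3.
d_3(7, 106) = 1/9

Step 1 — x − y = 7 − 106 = -99. Step 2 — v_3(-99) = 2 (factor: -99 = −(3^2 · 11); the sign does not affect v_p). Step 3 — |x − y|_3 = 3^{-2} = 1/9.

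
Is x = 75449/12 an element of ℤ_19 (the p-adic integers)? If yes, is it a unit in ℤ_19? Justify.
x ∈ ℤ_19 but not a unit; v_19(x) = 3 > 0

ℤ_19 = {x ∈ ℚ_19 : v_19(x) ≥ 0} and ℤ_19^× = {x ∈ ℤ_19 : v_19(x) = 0}. Here v_19(75449/12) = v_19(num) − v_19(den) = 3; compare against these criteria.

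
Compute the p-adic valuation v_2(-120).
v_2(-120) = 3

v_2(n) is the largest exponent k such that 2^k divides n. Factor out: -120 = -2^3 · 15. (Sign doesn't affect v_p.) So v_2(-120) = 3.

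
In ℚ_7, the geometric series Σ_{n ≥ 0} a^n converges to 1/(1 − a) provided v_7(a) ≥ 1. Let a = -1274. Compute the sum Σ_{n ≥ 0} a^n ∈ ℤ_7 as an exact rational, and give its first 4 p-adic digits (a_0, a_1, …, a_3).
Σ a^n = 1/(1 − a) = 1/1275;  first 4 digits = (1, 0, 2, 3)

v_7(a) = 2 ≥ 1, so the series converges in ℤ_7 to 1/(1 − a) = 1/(1 − (-1274)) = 1/1275. Expand this rational in ℤ_7: compute digits iteratively via d_i = x_i mod 7, x_{i+1} = (x_i − d_i)/7. The first 4 digits are (1, 0, 2, 3).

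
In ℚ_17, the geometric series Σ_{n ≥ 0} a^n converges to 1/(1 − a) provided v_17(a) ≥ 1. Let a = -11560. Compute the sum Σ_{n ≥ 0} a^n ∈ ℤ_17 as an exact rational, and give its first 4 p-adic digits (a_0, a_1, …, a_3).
Σ a^n = 1/(1 − a) = 1/11561;  first 4 digits = (1, 0, 11, 14)

v_17(a) = 2 ≥ 1, so the series converges in ℤ_17 to 1/(1 − a) = 1/(1 − (-11560)) = 1/11561. Expand this rational in ℤ_17: compute digits iteratively via d_i = x_i mod 17, x_{i+1} = (x_i − d_i)/17. The first 4 digits are (1, 0, 11, 14).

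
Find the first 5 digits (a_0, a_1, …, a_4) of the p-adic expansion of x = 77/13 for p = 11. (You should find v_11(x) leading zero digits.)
(a_0, …, a_4) = (0, 9, 6, 7, 1)

v_11(77/13) = 1, so a_0 = ... = a_0 = 0. Factor out: x = 11^1 · u with u = 7/13 a unit in ℤ_11. Expand u iteratively via a_{v+i} = u_i mod 11, u_{i+1} = (u_i − a_{v+i})/11:
  u_0 = 7/13;  a_1 = 9;  u_1 = (u_0 − 9)/11 = -10/13
  u_1 = -10/13;  a_2 = 6;  u_2 = (u_1 − 6)/11 = -8/13
  u_2 = -8/13;  a_3 = 7;  u_3 = (u_2 − 7)/11 = -9/13
  u_3 = -9/13;  a_4 = 1;  u_4 = (u_3 − 1)/11 = -2/13
Digits: (0, 9, 6, 7, 1).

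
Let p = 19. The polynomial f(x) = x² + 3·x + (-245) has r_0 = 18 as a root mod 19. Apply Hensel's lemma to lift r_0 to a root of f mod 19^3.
r_2 = 968 (mod 6859)

Hensel: r_{i+1} = r_i − f(r_i)·(f′(r_i))^{-1} mod 19^{i+2}, f′(x) = 2x + 3. Iterate:
  r_0 = 18 (mod 19)
  r_1 = 246 (mod 361)
  r_2 = 968 (mod 6859)
Final: r = 968 satisfies f(r) ≡ 0 mod 19^3.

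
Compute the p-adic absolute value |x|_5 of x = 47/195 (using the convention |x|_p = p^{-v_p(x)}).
|47/195|_5 = 5

Step 1 — compute v_5(x) by factoring powers of 5 out of the numerator and denominator: v_5(47/195) = -1. Step 2 — apply |x|_p = p^{-v_p(x)} = 5^{1} = 5.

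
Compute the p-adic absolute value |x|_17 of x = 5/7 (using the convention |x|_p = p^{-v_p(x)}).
|5/7|_17 = 1

Step 1 — compute v_17(x) by factoring powers of 17 out of the numerator and denominator: v_17(5/7) = 0. Step 2 — apply |x|_p = p^{-v_p(x)} = 17^{0} = 1.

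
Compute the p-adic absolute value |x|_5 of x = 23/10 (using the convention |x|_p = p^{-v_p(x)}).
|23/10|_5 = 5

Step 1 — compute v_5(x) by factoring powers of 5 out of the numerator and denominator: v_5(23/10) = -1. Step 2 — apply |x|_p = p^{-v_p(x)} = 5^{1} = 5.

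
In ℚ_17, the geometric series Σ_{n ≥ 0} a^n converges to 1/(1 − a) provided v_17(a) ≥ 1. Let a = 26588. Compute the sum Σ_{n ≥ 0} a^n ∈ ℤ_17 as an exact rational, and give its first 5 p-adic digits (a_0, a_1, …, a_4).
Σ a^n = 1/(1 − a) = -1/26587;  first 5 digits = (1, 0, 7, 5, 15)

v_17(a) = 2 ≥ 1, so the series converges in ℤ_17 to 1/(1 − a) = 1/(1 − 26588) = -1/26587. Expand this rational in ℤ_17: compute digits iteratively via d_i = x_i mod 17, x_{i+1} = (x_i − d_i)/17. The first 5 digits are (1, 0, 7, 5, 15).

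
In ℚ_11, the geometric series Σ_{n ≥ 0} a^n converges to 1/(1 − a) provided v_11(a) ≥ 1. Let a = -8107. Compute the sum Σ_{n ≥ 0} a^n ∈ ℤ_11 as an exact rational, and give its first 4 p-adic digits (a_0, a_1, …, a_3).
Σ a^n = 1/(1 − a) = 1/8108;  first 4 digits = (1, 0, 10, 4)

v_11(a) = 2 ≥ 1, so the series converges in ℤ_11 to 1/(1 − a) = 1/(1 − (-8107)) = 1/8108. Expand this rational in ℤ_11: compute digits iteratively via d_i = x_i mod 11, x_{i+1} = (x_i − d_i)/11. The first 4 digits are (1, 0, 10, 4).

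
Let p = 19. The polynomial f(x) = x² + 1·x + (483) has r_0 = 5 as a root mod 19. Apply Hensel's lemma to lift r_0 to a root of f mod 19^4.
r_3 = 109046 (mod 130321)

Hensel: r_{i+1} = r_i − f(r_i)·(f′(r_i))^{-1} mod 19^{i+2}, f′(x) = 2x + 1. Iterate:
  r_0 = 5 (mod 19)
  r_1 = 24 (mod 361)
  r_2 = 6161 (mod 6859)
  r_3 = 109046 (mod 130321)
Final: r = 109046 satisfies f(r) ≡ 0 mod 19^4.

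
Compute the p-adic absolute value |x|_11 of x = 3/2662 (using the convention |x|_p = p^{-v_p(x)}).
|3/2662|_11 = 1331

Step 1 — compute v_11(x) by factoring powers of 11 out of the numerator and denominator: v_11(3/2662) = -3. Step 2 — apply |x|_p = p^{-v_p(x)} = 11^{3} = 1331.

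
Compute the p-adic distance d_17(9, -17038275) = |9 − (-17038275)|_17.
d_17(9, -17038275) = 1/1419857

Step 1 — x − y = 9 − (-17038275) = 17038284. Step 2 — v_17(17038284) = 5 (factor: 17038284 = (17^5 · 12); the sign does not affect v_p). Step 3 — |x − y|_17 = 17^{-5} = 1/1419857.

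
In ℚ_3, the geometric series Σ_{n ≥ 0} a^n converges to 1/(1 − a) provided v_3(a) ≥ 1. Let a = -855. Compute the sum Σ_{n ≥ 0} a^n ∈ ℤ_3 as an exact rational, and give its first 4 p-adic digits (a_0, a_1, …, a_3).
Σ a^n = 1/(1 − a) = 1/856;  first 4 digits = (1, 0, 1, 1)

v_3(a) = 2 ≥ 1, so the series converges in ℤ_3 to 1/(1 − a) = 1/(1 − (-855)) = 1/856. Expand this rational in ℤ_3: compute digits iteratively via d_i = x_i mod 3, x_{i+1} = (x_i − d_i)/3. The first 4 digits are (1, 0, 1, 1).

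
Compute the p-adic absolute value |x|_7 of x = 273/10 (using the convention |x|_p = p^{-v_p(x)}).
|273/10|_7 = 1/7

Step 1 — compute v_7(x) by factoring powers of 7 out of the numerator and denominator: v_7(273/10) = 1. Step 2 — apply |x|_p = p^{-v_p(x)} = 7^{-1} = 1/7.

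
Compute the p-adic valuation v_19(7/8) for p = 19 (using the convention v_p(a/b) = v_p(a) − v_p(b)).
v_19(7/8) = 0

Factor powers of 19 from the numerator and denominator of the reduced fraction: 7 = 19^0 · 7 and 8 = 19^0 · 8. Apply v_p(a/b) = v_p(a) − v_p(b): v_19(7/8) = 0 − 0 = 0.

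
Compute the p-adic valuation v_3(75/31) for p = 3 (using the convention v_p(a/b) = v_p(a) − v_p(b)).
v_3(75/31) = 1

Factor powers of 3 from the numerator and denominator of the reduced fraction: 75 = 3^1 · 25 and 31 = 3^0 · 31. Apply v_p(a/b) = v_p(a) − v_p(b): v_3(75/31) = 1 − 0 = 1.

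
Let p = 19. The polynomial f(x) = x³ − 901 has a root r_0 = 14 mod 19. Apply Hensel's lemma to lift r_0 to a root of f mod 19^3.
r_2 = 2579 (mod 6859)

Hensel: r_{i+1} = r_i − f(r_i)/f′(r_i) mod 19^{i+2}, where f′(x) = 3x². Iterate:
  r_0 = 14 (mod 19)
  r_1 = 52 (mod 361)
  r_2 = 2579 (mod 6859)
Final: r = 2579 with f(r) ≡ 0 mod 19^3.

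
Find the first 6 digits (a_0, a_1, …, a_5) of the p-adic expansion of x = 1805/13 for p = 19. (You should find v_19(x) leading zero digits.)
(a_0, …, a_5) = (0, 0, 15, 8, 1, 16)

v_19(1805/13) = 2, so a_0 = ... = a_1 = 0. Factor out: x = 19^2 · u with u = 5/13 a unit in ℤ_19. Expand u iteratively via a_{v+i} = u_i mod 19, u_{i+1} = (u_i − a_{v+i})/19:
  u_0 = 5/13;  a_2 = 15;  u_1 = (u_0 − 15)/19 = -10/13
  u_1 = -10/13;  a_3 = 8;  u_2 = (u_1 − 8)/19 = -6/13
  u_2 = -6/13;  a_4 = 1;  u_3 = (u_2 − 1)/19 = -1/13
  u_3 = -1/13;  a_5 = 16;  u_4 = (u_3 − 16)/19 = -11/13
Digits: (0, 0, 15, 8, 1, 16).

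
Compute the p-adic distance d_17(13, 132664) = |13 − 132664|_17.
d_17(13, 132664) = 1/4913

Step 1 — x − y = 13 − 132664 = -132651. Step 2 — v_17(-132651) = 3 (factor: -132651 = −(17^3 · 27); the sign does not affect v_p). Step 3 — |x − y|_17 = 17^{-3} = 1/4913.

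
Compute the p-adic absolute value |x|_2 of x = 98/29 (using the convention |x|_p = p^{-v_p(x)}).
|98/29|_2 = 1/2

Step 1 — compute v_2(x) by factoring powers of 2 out of the numerator and denominator: v_2(98/29) = 1. Step 2 — apply |x|_p = p^{-v_p(x)} = 2^{-1} = 1/2.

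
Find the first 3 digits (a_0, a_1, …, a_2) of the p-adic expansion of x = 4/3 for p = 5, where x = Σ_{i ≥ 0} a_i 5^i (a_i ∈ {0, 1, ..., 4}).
(a_0, …, a_2) = (3, 3, 1)

v_5(4/3) = 0 (numerator and denominator both coprime to 5), so x ∈ ℤ_5^×. Compute digits iteratively via a_i = x_i mod 5, x_{i+1} = (x_i − a_i)/5, with x_0 = x:
  x_0 = 4/3;  a_0 = 3;  x_1 = (x_0 − 3)/5 = -1/3
  x_1 = -1/3;  a_1 = 3;  x_2 = (x_1 − 3)/5 = -2/3
  x_2 = -2/3;  a_2 = 1;  x_3 = (x_2 − 1)/5 = -1/3
Digits: (3, 3, 1).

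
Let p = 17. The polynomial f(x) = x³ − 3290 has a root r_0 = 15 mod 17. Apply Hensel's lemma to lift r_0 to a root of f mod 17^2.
r_1 = 32 (mod 289)

Hensel: r_{i+1} = r_i − f(r_i)/f′(r_i) mod 17^{i+2}, where f′(x) = 3x². Iterate:
  r_0 = 15 (mod 17)
  r_1 = 32 (mod 289)
Final: r = 32 with f(r) ≡ 0 mod 17^2.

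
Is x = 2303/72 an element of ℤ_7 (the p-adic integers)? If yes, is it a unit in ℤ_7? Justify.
x ∈ ℤ_7 but not a unit; v_7(x) = 2 > 0

ℤ_7 = {x ∈ ℚ_7 : v_7(x) ≥ 0} and ℤ_7^× = {x ∈ ℤ_7 : v_7(x) = 0}. Here v_7(2303/72) = v_7(num) − v_7(den) = 2; compare against these criteria.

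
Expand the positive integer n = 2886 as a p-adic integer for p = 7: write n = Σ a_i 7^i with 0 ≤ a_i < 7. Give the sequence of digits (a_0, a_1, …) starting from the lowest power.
(a_0, a_1, …) = (2, 6, 2, 1, 1)

Repeated division by 7 gives the digits low-to-high: 2886 = 2 + 6·7^1 + 2·7^2 + 1·7^3 + 1·7^4. Digit sequence: (2, 6, 2, 1, 1).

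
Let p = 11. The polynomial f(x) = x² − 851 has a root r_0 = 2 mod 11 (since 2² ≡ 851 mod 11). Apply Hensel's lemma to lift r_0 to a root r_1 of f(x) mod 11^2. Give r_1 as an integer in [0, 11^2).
r_1 = 2 (mod 121)

Hensel's recurrence: r_{i+1} = r_i − f(r_i)·(f′(r_i))^{-1} mod 11^{i+2}, with f′(x) = 2x. Iterate:
  r_0 = 2 (mod 11)
  r_1 = 2 (mod 121)
Final: r_1 = 2, and one checks f(r_1) ≡ 0 mod 11^2.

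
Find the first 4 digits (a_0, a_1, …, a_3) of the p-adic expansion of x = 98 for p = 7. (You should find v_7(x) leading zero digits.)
(a_0, …, a_3) = (0, 0, 2, 0)

v_7(98) = 2, so a_0 = ... = a_1 = 0. Factor out: x = 7^2 · u with u = 2 a unit in ℤ_7. Expand u iteratively via a_{v+i} = u_i mod 7, u_{i+1} = (u_i − a_{v+i})/7:
  u_0 = 2;  a_2 = 2;  u_1 = (u_0 − 2)/7 = 0
  u_1 = 0;  a_3 = 0;  u_2 = (u_1 − 0)/7 = 0
Digits: (0, 0, 2, 0).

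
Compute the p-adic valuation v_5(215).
v_5(215) = 1

v_5(n) is the largest exponent k such that 5^k divides n. Factor out: 215 = 5^1 · 43. (Sign doesn't affect v_p.) So v_5(215) = 1.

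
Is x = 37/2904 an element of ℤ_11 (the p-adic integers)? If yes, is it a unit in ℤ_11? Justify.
x ∉ ℤ_11 (v_11(x) = -2 < 0)

ℤ_11 = {x ∈ ℚ_11 : v_11(x) ≥ 0} and ℤ_11^× = {x ∈ ℤ_11 : v_11(x) = 0}. Here v_11(37/2904) = v_11(num) − v_11(den) = -2; compare against these criteria.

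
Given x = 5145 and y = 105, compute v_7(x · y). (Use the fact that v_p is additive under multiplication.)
v_7(540225) = 4

v_p(x) = 3 (factor: 5145 = 7^3 · 15); v_p(y) = 1 (factor: 105 = 7^1 · 15). Additivity: v_p(xy) = v_p(x) + v_p(y) = 3 + 1 = 4. (Direct check: xy = 540225 = 7^4 · (225).)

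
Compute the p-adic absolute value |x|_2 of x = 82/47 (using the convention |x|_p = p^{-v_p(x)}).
|82/47|_2 = 1/2

Step 1 — compute v_2(x) by factoring powers of 2 out of the numerator and denominator: v_2(82/47) = 1. Step 2 — apply |x|_p = p^{-v_p(x)} = 2^{-1} = 1/2.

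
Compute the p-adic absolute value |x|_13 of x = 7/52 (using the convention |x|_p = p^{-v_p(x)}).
|7/52|_13 = 13

Step 1 — compute v_13(x) by factoring powers of 13 out of the numerator and denominator: v_13(7/52) = -1. Step 2 — apply |x|_p = p^{-v_p(x)} = 13^{1} = 13.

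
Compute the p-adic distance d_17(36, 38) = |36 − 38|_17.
d_17(36, 38) = 1

Step 1 — x − y = 36 − 38 = -2. Step 2 — v_17(-2) = 0 (factor: -2 = −(17^0 · 2); the sign does not affect v_p). Step 3 — |x − y|_17 = 17^{0} = 1.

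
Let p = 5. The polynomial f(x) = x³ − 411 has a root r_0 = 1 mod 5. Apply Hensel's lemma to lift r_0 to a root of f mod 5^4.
r_3 = 71 (mod 625)

Hensel: r_{i+1} = r_i − f(r_i)/f′(r_i) mod 5^{i+2}, where f′(x) = 3x². Iterate:
  r_0 = 1 (mod 5)
  r_1 = 21 (mod 25)
  r_2 = 71 (mod 125)
  r_3 = 71 (mod 625)
Final: r = 71 with f(r) ≡ 0 mod 5^4.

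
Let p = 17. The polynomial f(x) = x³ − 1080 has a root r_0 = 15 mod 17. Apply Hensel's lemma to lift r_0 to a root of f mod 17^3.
r_2 = 3653 (mod 4913)

Hensel: r_{i+1} = r_i − f(r_i)/f′(r_i) mod 17^{i+2}, where f′(x) = 3x². Iterate:
  r_0 = 15 (mod 17)
  r_1 = 185 (mod 289)
  r_2 = 3653 (mod 4913)
Final: r = 3653 with f(r) ≡ 0 mod 17^3.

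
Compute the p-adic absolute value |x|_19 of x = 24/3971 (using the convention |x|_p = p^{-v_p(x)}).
|24/3971|_19 = 361

Step 1 — compute v_19(x) by factoring powers of 19 out of the numerator and denominator: v_19(24/3971) = -2. Step 2 — apply |x|_p = p^{-v_p(x)} = 19^{2} = 361.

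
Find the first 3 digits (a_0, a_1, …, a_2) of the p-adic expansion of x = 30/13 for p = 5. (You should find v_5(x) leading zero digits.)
(a_0, …, a_2) = (0, 2, 2)

v_5(30/13) = 1, so a_0 = ... = a_0 = 0. Factor out: x = 5^1 · u with u = 6/13 a unit in ℤ_5. Expand u iteratively via a_{v+i} = u_i mod 5, u_{i+1} = (u_i − a_{v+i})/5:
  u_0 = 6/13;  a_1 = 2;  u_1 = (u_0 − 2)/5 = -4/13
  u_1 = -4/13;  a_2 = 2;  u_2 = (u_1 − 2)/5 = -6/13
Digits: (0, 2, 2).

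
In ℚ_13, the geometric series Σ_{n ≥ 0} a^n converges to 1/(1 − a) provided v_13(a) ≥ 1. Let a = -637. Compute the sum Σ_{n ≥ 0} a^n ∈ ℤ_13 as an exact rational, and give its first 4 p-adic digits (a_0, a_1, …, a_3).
Σ a^n = 1/(1 − a) = 1/638;  first 4 digits = (1, 3, 5, 3)

v_13(a) = 1 ≥ 1, so the series converges in ℤ_13 to 1/(1 − a) = 1/(1 − (-637)) = 1/638. Expand this rational in ℤ_13: compute digits iteratively via d_i = x_i mod 13, x_{i+1} = (x_i − d_i)/13. The first 4 digits are (1, 3, 5, 3).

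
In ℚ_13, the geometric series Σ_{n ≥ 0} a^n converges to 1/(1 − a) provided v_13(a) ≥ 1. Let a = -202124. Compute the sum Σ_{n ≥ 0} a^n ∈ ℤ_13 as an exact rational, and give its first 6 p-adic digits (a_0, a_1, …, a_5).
Σ a^n = 1/(1 − a) = 1/202125;  first 6 digits = (1, 0, 0, 12, 5, 12)

v_13(a) = 3 ≥ 1, so the series converges in ℤ_13 to 1/(1 − a) = 1/(1 − (-202124)) = 1/202125. Expand this rational in ℤ_13: compute digits iteratively via d_i = x_i mod 13, x_{i+1} = (x_i − d_i)/13. The first 6 digits are (1, 0, 0, 12, 5, 12).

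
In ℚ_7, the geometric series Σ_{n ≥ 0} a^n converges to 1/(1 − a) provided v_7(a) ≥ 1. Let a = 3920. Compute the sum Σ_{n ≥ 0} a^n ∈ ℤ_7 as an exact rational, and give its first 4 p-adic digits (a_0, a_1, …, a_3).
Σ a^n = 1/(1 − a) = -1/3919;  first 4 digits = (1, 0, 3, 4)

v_7(a) = 2 ≥ 1, so the series converges in ℤ_7 to 1/(1 − a) = 1/(1 − 3920) = -1/3919. Expand this rational in ℤ_7: compute digits iteratively via d_i = x_i mod 7, x_{i+1} = (x_i − d_i)/7. The first 4 digits are (1, 0, 3, 4).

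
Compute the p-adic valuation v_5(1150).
v_5(1150) = 2

v_5(n) is the largest exponent k such that 5^k divides n. Factor out: 1150 = 5^2 · 46. (Sign doesn't affect v_p.) So v_5(1150) = 2.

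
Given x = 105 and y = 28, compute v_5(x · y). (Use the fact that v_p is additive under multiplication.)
v_5(2940) = 1

v_p(x) = 1 (factor: 105 = 5^1 · 21); v_p(y) = 0 (factor: 28 = 5^0 · 28). Additivity: v_p(xy) = v_p(x) + v_p(y) = 1 + 0 = 1. (Direct check: xy = 2940 = 5^1 · (588).)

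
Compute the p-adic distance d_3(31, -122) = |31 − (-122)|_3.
d_3(31, -122) = 1/9

Step 1 — x − y = 31 − (-122) = 153. Step 2 — v_3(153) = 2 (factor: 153 = (3^2 · 17); the sign does not affect v_p). Step 3 — |x − y|_3 = 3^{-2} = 1/9.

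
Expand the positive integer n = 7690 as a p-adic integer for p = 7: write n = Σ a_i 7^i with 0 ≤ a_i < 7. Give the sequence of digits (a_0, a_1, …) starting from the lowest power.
(a_0, a_1, …) = (4, 6, 2, 1, 3)

Repeated division by 7 gives the digits low-to-high: 7690 = 4 + 6·7^1 + 2·7^2 + 1·7^3 + 3·7^4. Digit sequence: (4, 6, 2, 1, 3).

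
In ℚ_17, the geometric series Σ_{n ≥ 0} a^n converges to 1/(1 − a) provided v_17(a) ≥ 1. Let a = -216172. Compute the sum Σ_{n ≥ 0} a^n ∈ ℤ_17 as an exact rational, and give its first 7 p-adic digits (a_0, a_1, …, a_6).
Σ a^n = 1/(1 − a) = 1/216173;  first 7 digits = (1, 0, 0, 7, 14, 16, 14)

v_17(a) = 3 ≥ 1, so the series converges in ℤ_17 to 1/(1 − a) = 1/(1 − (-216172)) = 1/216173. Expand this rational in ℤ_17: compute digits iteratively via d_i = x_i mod 17, x_{i+1} = (x_i − d_i)/17. The first 7 digits are (1, 0, 0, 7, 14, 16, 14).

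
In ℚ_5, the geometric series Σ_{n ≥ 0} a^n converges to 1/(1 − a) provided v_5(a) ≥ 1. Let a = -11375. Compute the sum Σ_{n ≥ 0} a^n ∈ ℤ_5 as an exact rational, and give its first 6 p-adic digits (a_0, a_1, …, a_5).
Σ a^n = 1/(1 − a) = 1/11376;  first 6 digits = (1, 0, 0, 4, 1, 1)

v_5(a) = 3 ≥ 1, so the series converges in ℤ_5 to 1/(1 − a) = 1/(1 − (-11375)) = 1/11376. Expand this rational in ℤ_5: compute digits iteratively via d_i = x_i mod 5, x_{i+1} = (x_i − d_i)/5. The first 6 digits are (1, 0, 0, 4, 1, 1).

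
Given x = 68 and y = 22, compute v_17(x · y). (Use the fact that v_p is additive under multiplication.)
v_17(1496) = 1

v_p(x) = 1 (factor: 68 = 17^1 · 4); v_p(y) = 0 (factor: 22 = 17^0 · 22). Additivity: v_p(xy) = v_p(x) + v_p(y) = 1 + 0 = 1. (Direct check: xy = 1496 = 17^1 · (88).)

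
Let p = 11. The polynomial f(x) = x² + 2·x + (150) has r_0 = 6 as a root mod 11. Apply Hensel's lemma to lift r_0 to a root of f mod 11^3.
r_2 = 61 (mod 1331)

Hensel: r_{i+1} = r_i − f(r_i)·(f′(r_i))^{-1} mod 11^{i+2}, f′(x) = 2x + 2. Iterate:
  r_0 = 6 (mod 11)
  r_1 = 61 (mod 121)
  r_2 = 61 (mod 1331)
Final: r = 61 satisfies f(r) ≡ 0 mod 11^3.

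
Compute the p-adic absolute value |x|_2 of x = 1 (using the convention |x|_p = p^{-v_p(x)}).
|1|_2 = 1

Step 1 — compute v_2(x) by factoring powers of 2 out of the numerator and denominator: v_2(1) = 0. Step 2 — apply |x|_p = p^{-v_p(x)} = 2^{0} = 1.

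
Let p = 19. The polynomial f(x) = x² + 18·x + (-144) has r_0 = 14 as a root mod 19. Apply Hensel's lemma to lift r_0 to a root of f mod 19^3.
r_2 = 6835 (mod 6859)

Hensel: r_{i+1} = r_i − f(r_i)·(f′(r_i))^{-1} mod 19^{i+2}, f′(x) = 2x + 18. Iterate:
  r_0 = 14 (mod 19)
  r_1 = 337 (mod 361)
  r_2 = 6835 (mod 6859)
Final: r = 6835 satisfies f(r) ≡ 0 mod 19^3.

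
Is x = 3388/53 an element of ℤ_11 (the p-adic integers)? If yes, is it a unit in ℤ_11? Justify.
x ∈ ℤ_11 but not a unit; v_11(x) = 2 > 0

ℤ_11 = {x ∈ ℚ_11 : v_11(x) ≥ 0} and ℤ_11^× = {x ∈ ℤ_11 : v_11(x) = 0}. Here v_11(3388/53) = v_11(num) − v_11(den) = 2; compare against these criteria.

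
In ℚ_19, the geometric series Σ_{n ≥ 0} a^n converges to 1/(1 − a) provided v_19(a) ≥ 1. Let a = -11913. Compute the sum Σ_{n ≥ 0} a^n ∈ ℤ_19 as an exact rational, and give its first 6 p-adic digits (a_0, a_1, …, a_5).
Σ a^n = 1/(1 − a) = 1/11914;  first 6 digits = (1, 0, 5, 17, 5, 0)

v_19(a) = 2 ≥ 1, so the series converges in ℤ_19 to 1/(1 − a) = 1/(1 − (-11913)) = 1/11914. Expand this rational in ℤ_19: compute digits iteratively via d_i = x_i mod 19, x_{i+1} = (x_i − d_i)/19. The first 6 digits are (1, 0, 5, 17, 5, 0).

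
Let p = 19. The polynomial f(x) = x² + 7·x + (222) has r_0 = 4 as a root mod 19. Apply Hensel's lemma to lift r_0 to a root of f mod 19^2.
r_1 = 251 (mod 361)

Hensel: r_{i+1} = r_i − f(r_i)·(f′(r_i))^{-1} mod 19^{i+2}, f′(x) = 2x + 7. Iterate:
  r_0 = 4 (mod 19)
  r_1 = 251 (mod 361)
Final: r = 251 satisfies f(r) ≡ 0 mod 19^2.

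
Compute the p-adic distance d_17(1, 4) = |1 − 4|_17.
d_17(1, 4) = 1

Step 1 — x − y = 1 − 4 = -3. Step 2 — v_17(-3) = 0 (factor: -3 = −(17^0 · 3); the sign does not affect v_p). Step 3 — |x − y|_17 = 17^{0} = 1.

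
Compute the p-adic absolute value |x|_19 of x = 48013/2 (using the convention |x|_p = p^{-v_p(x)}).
|48013/2|_19 = 1/6859

Step 1 — compute v_19(x) by factoring powers of 19 out of the numerator and denominator: v_19(48013/2) = 3. Step 2 — apply |x|_p = p^{-v_p(x)} = 19^{-3} = 1/6859.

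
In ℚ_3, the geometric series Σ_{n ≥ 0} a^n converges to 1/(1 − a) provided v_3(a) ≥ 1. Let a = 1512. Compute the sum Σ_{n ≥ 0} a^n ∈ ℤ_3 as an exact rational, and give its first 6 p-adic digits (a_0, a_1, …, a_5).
Σ a^n = 1/(1 − a) = -1/1511;  first 6 digits = (1, 0, 0, 2, 0, 0)

v_3(a) = 3 ≥ 1, so the series converges in ℤ_3 to 1/(1 − a) = 1/(1 − 1512) = -1/1511. Expand this rational in ℤ_3: compute digits iteratively via d_i = x_i mod 3, x_{i+1} = (x_i − d_i)/3. The first 6 digits are (1, 0, 0, 2, 0, 0).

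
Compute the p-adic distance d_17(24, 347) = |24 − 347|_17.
d_17(24, 347) = 1/17

Step 1 — x − y = 24 − 347 = -323. Step 2 — v_17(-323) = 1 (factor: -323 = −(17^1 · 19); the sign does not affect v_p). Step 3 — |x − y|_17 = 17^{-1} = 1/17.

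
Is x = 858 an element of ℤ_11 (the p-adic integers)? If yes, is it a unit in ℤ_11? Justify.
x ∈ ℤ_11 but not a unit; v_11(x) = 1 > 0

ℤ_11 = {x ∈ ℚ_11 : v_11(x) ≥ 0} and ℤ_11^× = {x ∈ ℤ_11 : v_11(x) = 0}. Here v_11(858) = v_11(num) − v_11(den) = 1; compare against these criteria.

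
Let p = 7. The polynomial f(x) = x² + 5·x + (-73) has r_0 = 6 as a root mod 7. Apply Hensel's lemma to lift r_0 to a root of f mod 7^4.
r_3 = 1952 (mod 2401)

Hensel: r_{i+1} = r_i − f(r_i)·(f′(r_i))^{-1} mod 7^{i+2}, f′(x) = 2x + 5. Iterate:
  r_0 = 6 (mod 7)
  r_1 = 41 (mod 49)
  r_2 = 237 (mod 343)
  r_3 = 1952 (mod 2401)
Final: r = 1952 satisfies f(r) ≡ 0 mod 7^4.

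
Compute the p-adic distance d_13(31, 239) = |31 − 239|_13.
d_13(31, 239) = 1/13

Step 1 — x − y = 31 − 239 = -208. Step 2 — v_13(-208) = 1 (factor: -208 = −(13^1 · 16); the sign does not affect v_p). Step 3 — |x − y|_13 = 13^{-1} = 1/13.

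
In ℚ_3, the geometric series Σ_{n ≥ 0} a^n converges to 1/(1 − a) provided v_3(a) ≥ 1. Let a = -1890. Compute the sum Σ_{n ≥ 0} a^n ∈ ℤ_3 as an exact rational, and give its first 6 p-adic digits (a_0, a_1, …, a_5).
Σ a^n = 1/(1 − a) = 1/1891;  first 6 digits = (1, 0, 0, 2, 0, 1)

v_3(a) = 3 ≥ 1, so the series converges in ℤ_3 to 1/(1 − a) = 1/(1 − (-1890)) = 1/1891. Expand this rational in ℤ_3: compute digits iteratively via d_i = x_i mod 3, x_{i+1} = (x_i − d_i)/3. The first 6 digits are (1, 0, 0, 2, 0, 1).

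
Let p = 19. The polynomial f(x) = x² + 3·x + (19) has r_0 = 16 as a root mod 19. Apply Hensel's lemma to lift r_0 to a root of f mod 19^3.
r_2 = 2049 (mod 6859)

Hensel: r_{i+1} = r_i − f(r_i)·(f′(r_i))^{-1} mod 19^{i+2}, f′(x) = 2x + 3. Iterate:
  r_0 = 16 (mod 19)
  r_1 = 244 (mod 361)
  r_2 = 2049 (mod 6859)
Final: r = 2049 satisfies f(r) ≡ 0 mod 19^3.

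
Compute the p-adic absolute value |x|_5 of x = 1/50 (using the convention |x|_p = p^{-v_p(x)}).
|1/50|_5 = 25

Step 1 — compute v_5(x) by factoring powers of 5 out of the numerator and denominator: v_5(1/50) = -2. Step 2 — apply |x|_p = p^{-v_p(x)} = 5^{2} = 25.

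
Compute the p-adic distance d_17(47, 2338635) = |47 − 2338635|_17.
d_17(47, 2338635) = 1/83521

Step 1 — x − y = 47 − 2338635 = -2338588. Step 2 — v_17(-2338588) = 4 (factor: -2338588 = −(17^4 · 28); the sign does not affect v_p). Step 3 — |x − y|_17 = 17^{-4} = 1/83521.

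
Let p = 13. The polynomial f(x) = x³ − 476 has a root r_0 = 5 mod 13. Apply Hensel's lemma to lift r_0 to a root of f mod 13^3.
r_2 = 1578 (mod 2197)

Hensel: r_{i+1} = r_i − f(r_i)/f′(r_i) mod 13^{i+2}, where f′(x) = 3x². Iterate:
  r_0 = 5 (mod 13)
  r_1 = 57 (mod 169)
  r_2 = 1578 (mod 2197)
Final: r = 1578 with f(r) ≡ 0 mod 13^3.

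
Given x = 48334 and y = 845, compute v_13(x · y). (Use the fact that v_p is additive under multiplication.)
v_13(40842230) = 5

v_p(x) = 3 (factor: 48334 = 13^3 · 22); v_p(y) = 2 (factor: 845 = 13^2 · 5). Additivity: v_p(xy) = v_p(x) + v_p(y) = 3 + 2 = 5. (Direct check: xy = 40842230 = 13^5 · (110).)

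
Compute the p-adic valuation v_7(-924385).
v_7(-924385) = 5

v_7(n) is the largest exponent k such that 7^k divides n. Factor out: -924385 = -7^5 · 55. (Sign doesn't affect v_p.) So v_7(-924385) = 5.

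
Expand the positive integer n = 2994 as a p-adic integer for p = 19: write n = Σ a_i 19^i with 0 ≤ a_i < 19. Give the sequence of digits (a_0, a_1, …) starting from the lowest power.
(a_0, a_1, …) = (11, 5, 8)

Repeated division by 19 gives the digits low-to-high: 2994 = 11 + 5·19^1 + 8·19^2. Digit sequence: (11, 5, 8).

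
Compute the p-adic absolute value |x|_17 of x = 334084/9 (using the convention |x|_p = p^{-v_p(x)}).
|334084/9|_17 = 1/83521

Step 1 — compute v_17(x) by factoring powers of 17 out of the numerator and denominator: v_17(334084/9) = 4. Step 2 — apply |x|_p = p^{-v_p(x)} = 17^{-4} = 1/83521.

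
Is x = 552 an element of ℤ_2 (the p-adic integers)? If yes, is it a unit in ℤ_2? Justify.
x ∈ ℤ_2 but not a unit; v_2(x) = 3 > 0

ℤ_2 = {x ∈ ℚ_2 : v_2(x) ≥ 0} and ℤ_2^× = {x ∈ ℤ_2 : v_2(x) = 0}. Here v_2(552) = v_2(num) − v_2(den) = 3; compare against these criteria.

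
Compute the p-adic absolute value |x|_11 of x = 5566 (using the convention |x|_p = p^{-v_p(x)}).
|5566|_11 = 1/121

Step 1 — compute v_11(x) by factoring powers of 11 out of the numerator and denominator: v_11(5566) = 2. Step 2 — apply |x|_p = p^{-v_p(x)} = 11^{-2} = 1/121.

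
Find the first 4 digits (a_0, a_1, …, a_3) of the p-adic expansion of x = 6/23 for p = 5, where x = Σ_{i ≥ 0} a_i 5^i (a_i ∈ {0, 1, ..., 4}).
(a_0, …, a_3) = (2, 4, 0, 2)

v_5(6/23) = 0 (numerator and denominator both coprime to 5), so x ∈ ℤ_5^×. Compute digits iteratively via a_i = x_i mod 5, x_{i+1} = (x_i − a_i)/5, with x_0 = x:
  x_0 = 6/23;  a_0 = 2;  x_1 = (x_0 − 2)/5 = -8/23
  x_1 = -8/23;  a_1 = 4;  x_2 = (x_1 − 4)/5 = -20/23
  x_2 = -20/23;  a_2 = 0;  x_3 = (x_2 − 0)/5 = -4/23
  x_3 = -4/23;  a_3 = 2;  x_4 = (x_3 − 2)/5 = -10/23
Digits: (2, 4, 0, 2).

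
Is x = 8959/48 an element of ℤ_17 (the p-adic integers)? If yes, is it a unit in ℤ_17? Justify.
x ∈ ℤ_17 but not a unit; v_17(x) = 2 > 0

ℤ_17 = {x ∈ ℚ_17 : v_17(x) ≥ 0} and ℤ_17^× = {x ∈ ℤ_17 : v_17(x) = 0}. Here v_17(8959/48) = v_17(num) − v_17(den) = 2; compare against these criteria.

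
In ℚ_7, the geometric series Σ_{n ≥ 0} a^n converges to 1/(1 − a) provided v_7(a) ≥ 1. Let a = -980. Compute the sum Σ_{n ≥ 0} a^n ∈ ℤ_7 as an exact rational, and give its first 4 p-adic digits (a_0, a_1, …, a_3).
Σ a^n = 1/(1 − a) = 1/981;  first 4 digits = (1, 0, 1, 4)

v_7(a) = 2 ≥ 1, so the series converges in ℤ_7 to 1/(1 − a) = 1/(1 − (-980)) = 1/981. Expand this rational in ℤ_7: compute digits iteratively via d_i = x_i mod 7, x_{i+1} = (x_i − d_i)/7. The first 4 digits are (1, 0, 1, 4).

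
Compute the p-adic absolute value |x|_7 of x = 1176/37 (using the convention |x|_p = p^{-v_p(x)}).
|1176/37|_7 = 1/49

Step 1 — compute v_7(x) by factoring powers of 7 out of the numerator and denominator: v_7(1176/37) = 2. Step 2 — apply |x|_p = p^{-v_p(x)} = 7^{-2} = 1/49.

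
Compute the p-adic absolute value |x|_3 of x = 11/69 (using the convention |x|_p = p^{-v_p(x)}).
|11/69|_3 = 3

Step 1 — compute v_3(x) by factoring powers of 3 out of the numerator and denominator: v_3(11/69) = -1. Step 2 — apply |x|_p = p^{-v_p(x)} = 3^{1} = 3.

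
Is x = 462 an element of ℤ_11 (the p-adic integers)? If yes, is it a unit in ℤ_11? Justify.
x ∈ ℤ_11 but not a unit; v_11(x) = 1 > 0

ℤ_11 = {x ∈ ℚ_11 : v_11(x) ≥ 0} and ℤ_11^× = {x ∈ ℤ_11 : v_11(x) = 0}. Here v_11(462) = v_11(num) − v_11(den) = 1; compare against these criteria.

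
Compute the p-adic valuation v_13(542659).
v_13(542659) = 4

v_13(n) is the largest exponent k such that 13^k divides n. Factor out: 542659 = 13^4 · 19. (Sign doesn't affect v_p.) So v_13(542659) = 4.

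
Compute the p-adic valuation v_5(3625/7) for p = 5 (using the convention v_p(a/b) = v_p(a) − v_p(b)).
v_5(3625/7) = 3

Factor powers of 5 from the numerator and denominator of the reduced fraction: 3625 = 5^3 · 29 and 7 = 5^0 · 7. Apply v_p(a/b) = v_p(a) − v_p(b): v_5(3625/7) = 3 − 0 = 3.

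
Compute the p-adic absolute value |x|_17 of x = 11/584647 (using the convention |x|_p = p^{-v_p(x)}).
|11/584647|_17 = 83521

Step 1 — compute v_17(x) by factoring powers of 17 out of the numerator and denominator: v_17(11/584647) = -4. Step 2 — apply |x|_p = p^{-v_p(x)} = 17^{4} = 83521.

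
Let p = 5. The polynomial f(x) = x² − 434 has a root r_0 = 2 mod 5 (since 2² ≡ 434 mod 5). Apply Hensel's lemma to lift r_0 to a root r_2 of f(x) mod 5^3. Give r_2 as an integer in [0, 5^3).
r_2 = 72 (mod 125)

Hensel's recurrence: r_{i+1} = r_i − f(r_i)·(f′(r_i))^{-1} mod 5^{i+2}, with f′(x) = 2x. Iterate:
  r_0 = 2 (mod 5)
  r_1 = 22 (mod 25)
  r_2 = 72 (mod 125)
Final: r_2 = 72, and one checks f(r_2) ≡ 0 mod 5^3.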